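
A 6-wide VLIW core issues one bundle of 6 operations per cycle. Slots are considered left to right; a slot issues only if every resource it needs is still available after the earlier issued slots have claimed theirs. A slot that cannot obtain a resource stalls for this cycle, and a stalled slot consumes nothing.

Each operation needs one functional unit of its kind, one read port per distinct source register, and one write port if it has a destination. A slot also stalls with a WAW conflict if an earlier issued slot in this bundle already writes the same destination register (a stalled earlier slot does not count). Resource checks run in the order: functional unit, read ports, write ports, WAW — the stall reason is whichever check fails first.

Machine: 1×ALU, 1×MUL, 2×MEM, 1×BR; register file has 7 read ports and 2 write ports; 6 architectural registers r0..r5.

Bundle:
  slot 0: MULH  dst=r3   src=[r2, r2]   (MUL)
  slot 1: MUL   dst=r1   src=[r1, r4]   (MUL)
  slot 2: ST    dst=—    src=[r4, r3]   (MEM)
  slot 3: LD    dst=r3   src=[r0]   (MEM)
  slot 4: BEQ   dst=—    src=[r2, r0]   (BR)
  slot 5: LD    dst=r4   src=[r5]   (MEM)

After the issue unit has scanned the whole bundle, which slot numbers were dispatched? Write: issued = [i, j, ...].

issued = [0, 2, 4, 5]

[0] MUL needs rd=1 wr=1: ok; after: ALU=1 MUL=0 MEM=2 BR=1, R=6, W=1
[1] MUL needs rd=2 wr=1: FU; after: ALU=1 MUL=0 MEM=2 BR=1, R=6, W=1
[2] MEM needs rd=2 wr=0: ok; after: ALU=1 MUL=0 MEM=1 BR=1, R=4, W=1
[3] MEM needs rd=1 wr=1: WAW; after: ALU=1 MUL=0 MEM=1 BR=1, R=4, W=1
[4] BR needs rd=2 wr=0: ok; after: ALU=1 MUL=0 MEM=1 BR=0, R=2, W=1
[5] MEM needs rd=1 wr=1: ok; after: ALU=1 MUL=0 MEM=0 BR=0, R=1, W=0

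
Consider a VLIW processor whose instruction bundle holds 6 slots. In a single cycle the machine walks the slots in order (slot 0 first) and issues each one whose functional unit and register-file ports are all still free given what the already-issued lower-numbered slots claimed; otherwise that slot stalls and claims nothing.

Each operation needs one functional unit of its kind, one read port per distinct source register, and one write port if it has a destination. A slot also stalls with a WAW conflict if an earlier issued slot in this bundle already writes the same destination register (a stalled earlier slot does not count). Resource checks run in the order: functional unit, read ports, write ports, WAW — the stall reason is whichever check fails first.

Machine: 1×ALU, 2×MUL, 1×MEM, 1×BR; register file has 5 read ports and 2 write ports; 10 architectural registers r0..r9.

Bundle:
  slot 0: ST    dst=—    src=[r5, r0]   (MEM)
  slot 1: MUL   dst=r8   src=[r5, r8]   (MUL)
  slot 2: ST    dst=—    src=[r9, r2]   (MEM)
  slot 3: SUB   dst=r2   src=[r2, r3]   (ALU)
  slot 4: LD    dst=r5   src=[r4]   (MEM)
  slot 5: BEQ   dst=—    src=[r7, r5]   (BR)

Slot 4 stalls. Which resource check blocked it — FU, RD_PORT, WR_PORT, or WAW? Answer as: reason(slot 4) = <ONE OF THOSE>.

[0] MEM needs rd=2 wr=0: ok; after: ALU=1 MUL=2 MEM=0 BR=1, R=3, W=2
[1] MUL needs rd=2 wr=1: ok; after: ALU=1 MUL=1 MEM=0 BR=1, R=1, W=1
[2] MEM needs rd=2 wr=0: FU; after: ALU=1 MUL=1 MEM=0 BR=1, R=1, W=1
[3] ALU needs rd=2 wr=1: RD_PORT; after: ALU=1 MUL=1 MEM=0 BR=1, R=1, W=1
[4] MEM needs rd=1 wr=1: FU; after: ALU=1 MUL=1 MEM=0 BR=1, R=1, W=1
[5] BR needs rd=2 wr=0: RD_PORT; after: ALU=1 MUL=1 MEM=0 BR=1, R=1, W=1

reason(slot 4) = FU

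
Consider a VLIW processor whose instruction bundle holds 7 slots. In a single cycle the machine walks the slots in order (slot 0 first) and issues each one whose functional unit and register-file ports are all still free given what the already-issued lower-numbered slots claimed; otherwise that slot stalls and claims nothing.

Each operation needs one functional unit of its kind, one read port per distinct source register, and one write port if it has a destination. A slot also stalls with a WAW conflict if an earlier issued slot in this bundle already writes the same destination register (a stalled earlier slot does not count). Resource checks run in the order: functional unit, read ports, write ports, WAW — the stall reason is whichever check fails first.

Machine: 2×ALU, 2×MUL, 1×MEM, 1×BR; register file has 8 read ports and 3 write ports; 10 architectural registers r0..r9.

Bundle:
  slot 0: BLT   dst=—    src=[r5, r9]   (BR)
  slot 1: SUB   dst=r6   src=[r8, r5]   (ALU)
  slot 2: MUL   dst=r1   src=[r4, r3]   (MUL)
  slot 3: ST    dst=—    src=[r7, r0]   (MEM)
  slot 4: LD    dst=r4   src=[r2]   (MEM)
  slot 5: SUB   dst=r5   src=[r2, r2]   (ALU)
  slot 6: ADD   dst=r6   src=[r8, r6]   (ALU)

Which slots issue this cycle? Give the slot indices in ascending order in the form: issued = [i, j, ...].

(0) want 1×BR +2rd +0wr — yes → AL2|MU2|ME1|BR0|rd6|wr3
(1) want 1×ALU +2rd +1wr — yes → AL1|MU2|ME1|BR0|rd4|wr2
(2) want 1×MUL +2rd +1wr — yes → AL1|MU1|ME1|BR0|rd2|wr1
(3) want 1×MEM +2rd +0wr — yes → AL1|MU1|ME0|BR0|rd0|wr1
(4) want 1×MEM +1rd +1wr — FU → AL1|MU1|ME0|BR0|rd0|wr1
(5) want 1×ALU +1rd +1wr — RD_PORT → AL1|MU1|ME0|BR0|rd0|wr1
(6) want 1×ALU +2rd +1wr — RD_PORT → AL1|MU1|ME0|BR0|rd0|wr1

issued = [0, 1, 2, 3]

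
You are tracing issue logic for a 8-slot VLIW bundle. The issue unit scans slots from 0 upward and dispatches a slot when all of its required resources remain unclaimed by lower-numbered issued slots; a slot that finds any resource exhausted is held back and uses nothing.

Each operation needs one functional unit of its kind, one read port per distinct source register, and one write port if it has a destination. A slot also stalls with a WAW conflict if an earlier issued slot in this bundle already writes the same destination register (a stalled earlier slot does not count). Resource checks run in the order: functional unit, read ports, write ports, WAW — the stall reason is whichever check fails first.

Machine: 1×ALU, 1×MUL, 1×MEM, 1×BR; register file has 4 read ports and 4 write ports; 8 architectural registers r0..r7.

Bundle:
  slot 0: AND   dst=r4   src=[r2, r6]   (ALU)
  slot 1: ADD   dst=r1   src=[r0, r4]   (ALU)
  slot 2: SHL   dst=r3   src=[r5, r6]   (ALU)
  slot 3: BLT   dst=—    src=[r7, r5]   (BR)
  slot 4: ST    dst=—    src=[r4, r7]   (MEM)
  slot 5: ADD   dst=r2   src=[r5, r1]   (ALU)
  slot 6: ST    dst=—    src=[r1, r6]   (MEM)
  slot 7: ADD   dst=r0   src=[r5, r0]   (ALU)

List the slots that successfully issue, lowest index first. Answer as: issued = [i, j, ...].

issued = [0, 3]

(0) want 1×ALU +2rd +1wr — yes → AL0|MU1|ME1|BR1|rd2|wr3
(1) want 1×ALU +2rd +1wr — FU → AL0|MU1|ME1|BR1|rd2|wr3
(2) want 1×ALU +2rd +1wr — FU → AL0|MU1|ME1|BR1|rd2|wr3
(3) want 1×BR +2rd +0wr — yes → AL0|MU1|ME1|BR0|rd0|wr3
(4) want 1×MEM +2rd +0wr — RD_PORT → AL0|MU1|ME1|BR0|rd0|wr3
(5) want 1×ALU +2rd +1wr — FU → AL0|MU1|ME1|BR0|rd0|wr3
(6) want 1×MEM +2rd +0wr — RD_PORT → AL0|MU1|ME1|BR0|rd0|wr3
(7) want 1×ALU +2rd +1wr — FU → AL0|MU1|ME1|BR0|rd0|wr3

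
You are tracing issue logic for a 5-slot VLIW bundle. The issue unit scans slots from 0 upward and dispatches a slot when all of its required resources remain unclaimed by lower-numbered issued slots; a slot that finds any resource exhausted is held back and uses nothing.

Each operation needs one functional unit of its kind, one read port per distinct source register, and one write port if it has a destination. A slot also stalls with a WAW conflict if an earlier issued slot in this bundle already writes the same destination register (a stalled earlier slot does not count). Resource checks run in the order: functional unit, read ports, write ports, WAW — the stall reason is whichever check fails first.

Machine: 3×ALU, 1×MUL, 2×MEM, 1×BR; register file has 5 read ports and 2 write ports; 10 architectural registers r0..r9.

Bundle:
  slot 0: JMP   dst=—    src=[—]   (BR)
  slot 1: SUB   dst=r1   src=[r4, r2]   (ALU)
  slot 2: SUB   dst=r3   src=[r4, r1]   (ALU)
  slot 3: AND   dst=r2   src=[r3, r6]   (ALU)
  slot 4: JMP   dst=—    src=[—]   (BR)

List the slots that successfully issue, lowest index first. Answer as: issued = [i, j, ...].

  0. BR ⇒ go  {3A/1Mu/2Ld/0B | 5r 2w}
  1. ALU→r1 ⇒ go  {2A/1Mu/2Ld/0B | 3r 1w}
  2. ALU→r3 ⇒ go  {1A/1Mu/2Ld/0B | 1r 0w}
  3. ALU→r2 ⇒ no(RD_PORT)  {1A/1Mu/2Ld/0B | 1r 0w}
  4. BR ⇒ no(FU)  {1A/1Mu/2Ld/0B | 1r 0w}

issued = [0, 1, 2]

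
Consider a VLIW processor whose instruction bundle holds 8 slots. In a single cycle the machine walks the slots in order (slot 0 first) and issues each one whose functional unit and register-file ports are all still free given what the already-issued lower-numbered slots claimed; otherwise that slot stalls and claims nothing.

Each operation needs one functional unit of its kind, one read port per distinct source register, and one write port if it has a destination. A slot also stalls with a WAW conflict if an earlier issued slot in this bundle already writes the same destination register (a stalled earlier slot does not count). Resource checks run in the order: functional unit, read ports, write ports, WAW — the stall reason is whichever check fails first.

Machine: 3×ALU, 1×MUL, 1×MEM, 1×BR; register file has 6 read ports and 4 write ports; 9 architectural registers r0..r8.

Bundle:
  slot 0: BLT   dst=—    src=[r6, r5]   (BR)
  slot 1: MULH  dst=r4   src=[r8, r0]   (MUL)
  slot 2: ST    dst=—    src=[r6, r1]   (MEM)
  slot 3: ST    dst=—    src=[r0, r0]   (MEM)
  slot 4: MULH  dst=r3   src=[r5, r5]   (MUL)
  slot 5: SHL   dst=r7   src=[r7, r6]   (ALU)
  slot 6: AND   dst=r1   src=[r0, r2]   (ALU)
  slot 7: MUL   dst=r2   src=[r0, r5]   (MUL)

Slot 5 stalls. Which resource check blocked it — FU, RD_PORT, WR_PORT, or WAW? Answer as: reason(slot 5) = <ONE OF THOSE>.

reason(slot 5) = RD_PORT

(0) want 1×BR +2rd +0wr — yes → AL3|MU1|ME1|BR0|rd4|wr4
(1) want 1×MUL +2rd +1wr — yes → AL3|MU0|ME1|BR0|rd2|wr3
(2) want 1×MEM +2rd +0wr — yes → AL3|MU0|ME0|BR0|rd0|wr3
(3) want 1×MEM +1rd +0wr — FU → AL3|MU0|ME0|BR0|rd0|wr3
(4) want 1×MUL +1rd +1wr — FU → AL3|MU0|ME0|BR0|rd0|wr3
(5) want 1×ALU +2rd +1wr — RD_PORT → AL3|MU0|ME0|BR0|rd0|wr3
(6) want 1×ALU +2rd +1wr — RD_PORT → AL3|MU0|ME0|BR0|rd0|wr3
(7) want 1×MUL +2rd +1wr — FU → AL3|MU0|ME0|BR0|rd0|wr3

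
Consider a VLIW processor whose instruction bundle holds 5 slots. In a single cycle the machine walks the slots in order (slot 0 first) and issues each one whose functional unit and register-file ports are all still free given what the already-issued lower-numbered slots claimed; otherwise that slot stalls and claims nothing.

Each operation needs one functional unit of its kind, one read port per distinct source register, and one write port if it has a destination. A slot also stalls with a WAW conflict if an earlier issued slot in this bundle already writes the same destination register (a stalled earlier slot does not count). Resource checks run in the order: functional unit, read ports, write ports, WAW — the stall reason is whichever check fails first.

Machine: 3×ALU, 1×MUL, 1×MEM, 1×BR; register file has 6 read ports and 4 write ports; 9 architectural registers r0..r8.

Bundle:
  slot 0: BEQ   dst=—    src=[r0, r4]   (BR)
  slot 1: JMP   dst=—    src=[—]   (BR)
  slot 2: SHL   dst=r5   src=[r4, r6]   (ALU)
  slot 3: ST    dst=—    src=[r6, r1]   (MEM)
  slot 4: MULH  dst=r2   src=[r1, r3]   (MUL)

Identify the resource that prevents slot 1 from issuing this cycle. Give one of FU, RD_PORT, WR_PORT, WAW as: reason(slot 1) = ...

(0) want 1×BR +2rd +0wr — yes → AL3|MU1|ME1|BR0|rd4|wr4
(1) want 1×BR +0rd +0wr — FU → AL3|MU1|ME1|BR0|rd4|wr4
(2) want 1×ALU +2rd +1wr — yes → AL2|MU1|ME1|BR0|rd2|wr3
(3) want 1×MEM +2rd +0wr — yes → AL2|MU1|ME0|BR0|rd0|wr3
(4) want 1×MUL +2rd +1wr — RD_PORT → AL2|MU1|ME0|BR0|rd0|wr3

reason(slot 1) = FU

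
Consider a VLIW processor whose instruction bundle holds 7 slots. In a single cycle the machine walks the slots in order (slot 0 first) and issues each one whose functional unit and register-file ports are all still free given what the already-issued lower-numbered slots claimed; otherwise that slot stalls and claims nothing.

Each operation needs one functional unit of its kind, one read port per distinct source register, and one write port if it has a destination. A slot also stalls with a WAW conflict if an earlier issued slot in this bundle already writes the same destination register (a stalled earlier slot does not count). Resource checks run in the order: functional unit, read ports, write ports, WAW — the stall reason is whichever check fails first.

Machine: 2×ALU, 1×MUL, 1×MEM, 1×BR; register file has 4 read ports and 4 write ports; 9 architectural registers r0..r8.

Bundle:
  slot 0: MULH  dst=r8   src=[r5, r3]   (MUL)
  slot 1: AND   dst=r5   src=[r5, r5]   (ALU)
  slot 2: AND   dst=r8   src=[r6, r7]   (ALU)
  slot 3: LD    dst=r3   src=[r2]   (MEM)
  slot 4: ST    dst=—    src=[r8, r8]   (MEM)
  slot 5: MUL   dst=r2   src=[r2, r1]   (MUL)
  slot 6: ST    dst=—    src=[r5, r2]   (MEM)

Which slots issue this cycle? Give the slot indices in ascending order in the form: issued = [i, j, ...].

slot 0 (MUL): ISSUE — free A2,Mu0,Ld1,B1 rp2 wp3
slot 1 (ALU): ISSUE — free A1,Mu0,Ld1,B1 rp1 wp2
slot 2 (ALU): stall RD_PORT — free A1,Mu0,Ld1,B1 rp1 wp2
slot 3 (MEM): ISSUE — free A1,Mu0,Ld0,B1 rp0 wp1
slot 4 (MEM): stall FU — free A1,Mu0,Ld0,B1 rp0 wp1
slot 5 (MUL): stall FU — free A1,Mu0,Ld0,B1 rp0 wp1
slot 6 (MEM): stall FU — free A1,Mu0,Ld0,B1 rp0 wp1

issued = [0, 1, 3]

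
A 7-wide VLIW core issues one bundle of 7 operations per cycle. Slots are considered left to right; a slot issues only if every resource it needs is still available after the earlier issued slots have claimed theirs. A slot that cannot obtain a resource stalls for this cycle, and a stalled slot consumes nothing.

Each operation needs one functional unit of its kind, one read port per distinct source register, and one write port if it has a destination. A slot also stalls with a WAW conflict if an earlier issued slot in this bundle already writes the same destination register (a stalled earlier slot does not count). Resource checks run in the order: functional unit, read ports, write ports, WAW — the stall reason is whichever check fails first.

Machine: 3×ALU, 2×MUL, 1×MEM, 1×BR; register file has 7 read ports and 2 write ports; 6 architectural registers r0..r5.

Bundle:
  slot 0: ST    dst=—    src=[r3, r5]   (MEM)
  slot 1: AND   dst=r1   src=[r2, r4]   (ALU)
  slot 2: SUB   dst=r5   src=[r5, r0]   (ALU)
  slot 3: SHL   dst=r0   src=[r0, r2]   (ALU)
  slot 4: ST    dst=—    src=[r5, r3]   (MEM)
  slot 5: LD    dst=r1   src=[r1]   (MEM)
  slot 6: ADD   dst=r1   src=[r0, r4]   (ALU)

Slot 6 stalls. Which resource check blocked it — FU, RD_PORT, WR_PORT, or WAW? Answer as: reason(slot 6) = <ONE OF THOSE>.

reason(slot 6) = RD_PORT

#0 MEM src=r3,r5 dispatched  <A:3 Mu:2 Ld:0 B:1 rd:5 wr:2>
#1 ALU src=r2,r4 dispatched  <A:2 Mu:2 Ld:0 B:1 rd:3 wr:1>
#2 ALU src=r5,r0 dispatched  <A:1 Mu:2 Ld:0 B:1 rd:1 wr:0>
#3 ALU src=r0,r2 held:RD_PORT  <A:1 Mu:2 Ld:0 B:1 rd:1 wr:0>
#4 MEM src=r5,r3 held:FU  <A:1 Mu:2 Ld:0 B:1 rd:1 wr:0>
#5 MEM src=r1 held:FU  <A:1 Mu:2 Ld:0 B:1 rd:1 wr:0>
#6 ALU src=r0,r4 held:RD_PORT  <A:1 Mu:2 Ld:0 B:1 rd:1 wr:0>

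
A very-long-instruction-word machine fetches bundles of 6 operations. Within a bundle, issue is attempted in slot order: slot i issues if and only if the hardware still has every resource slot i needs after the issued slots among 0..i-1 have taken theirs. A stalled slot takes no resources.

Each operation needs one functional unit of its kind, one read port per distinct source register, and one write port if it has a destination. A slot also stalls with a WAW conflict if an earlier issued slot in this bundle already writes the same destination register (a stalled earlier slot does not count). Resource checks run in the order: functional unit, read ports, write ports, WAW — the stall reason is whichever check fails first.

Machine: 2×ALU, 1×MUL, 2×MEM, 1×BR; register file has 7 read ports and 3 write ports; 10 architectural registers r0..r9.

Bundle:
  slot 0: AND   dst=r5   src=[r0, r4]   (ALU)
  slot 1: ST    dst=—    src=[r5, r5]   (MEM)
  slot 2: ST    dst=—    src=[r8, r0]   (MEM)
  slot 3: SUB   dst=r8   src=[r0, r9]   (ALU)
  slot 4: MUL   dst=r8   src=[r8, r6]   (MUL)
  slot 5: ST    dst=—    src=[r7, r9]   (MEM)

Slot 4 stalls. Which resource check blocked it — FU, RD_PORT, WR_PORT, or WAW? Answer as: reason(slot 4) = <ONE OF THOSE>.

slot 0 (ALU): ISSUE — free A1,Mu1,Ld2,B1 rp5 wp2
slot 1 (MEM): ISSUE — free A1,Mu1,Ld1,B1 rp4 wp2
slot 2 (MEM): ISSUE — free A1,Mu1,Ld0,B1 rp2 wp2
slot 3 (ALU): ISSUE — free A0,Mu1,Ld0,B1 rp0 wp1
slot 4 (MUL): stall RD_PORT — free A0,Mu1,Ld0,B1 rp0 wp1
slot 5 (MEM): stall FU — free A0,Mu1,Ld0,B1 rp0 wp1

reason(slot 4) = RD_PORT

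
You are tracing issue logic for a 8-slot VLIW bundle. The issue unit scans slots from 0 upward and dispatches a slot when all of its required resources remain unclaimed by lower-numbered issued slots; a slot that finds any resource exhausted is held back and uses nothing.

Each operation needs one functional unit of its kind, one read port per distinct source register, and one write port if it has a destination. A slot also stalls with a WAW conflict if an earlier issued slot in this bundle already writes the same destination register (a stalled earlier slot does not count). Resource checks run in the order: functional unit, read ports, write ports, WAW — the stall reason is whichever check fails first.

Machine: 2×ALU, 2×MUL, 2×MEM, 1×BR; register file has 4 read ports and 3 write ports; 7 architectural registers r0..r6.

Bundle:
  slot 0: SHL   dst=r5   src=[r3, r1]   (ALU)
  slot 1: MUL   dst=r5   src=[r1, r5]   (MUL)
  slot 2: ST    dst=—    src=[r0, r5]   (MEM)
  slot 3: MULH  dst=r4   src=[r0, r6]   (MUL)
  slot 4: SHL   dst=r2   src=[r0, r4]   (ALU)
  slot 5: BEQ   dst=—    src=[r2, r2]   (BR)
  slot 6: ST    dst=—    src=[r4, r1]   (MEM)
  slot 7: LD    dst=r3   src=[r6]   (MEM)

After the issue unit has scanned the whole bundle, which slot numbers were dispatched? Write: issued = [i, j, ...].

issued = [0, 2]

  0. ALU→r5 ⇒ go  {1A/2Mu/2Ld/1B | 2r 2w}
  1. MUL→r5 ⇒ no(WAW)  {1A/2Mu/2Ld/1B | 2r 2w}
  2. MEM ⇒ go  {1A/2Mu/1Ld/1B | 0r 2w}
  3. MUL→r4 ⇒ no(RD_PORT)  {1A/2Mu/1Ld/1B | 0r 2w}
  4. ALU→r2 ⇒ no(RD_PORT)  {1A/2Mu/1Ld/1B | 0r 2w}
  5. BR ⇒ no(RD_PORT)  {1A/2Mu/1Ld/1B | 0r 2w}
  6. MEM ⇒ no(RD_PORT)  {1A/2Mu/1Ld/1B | 0r 2w}
  7. MEM→r3 ⇒ no(RD_PORT)  {1A/2Mu/1Ld/1B | 0r 2w}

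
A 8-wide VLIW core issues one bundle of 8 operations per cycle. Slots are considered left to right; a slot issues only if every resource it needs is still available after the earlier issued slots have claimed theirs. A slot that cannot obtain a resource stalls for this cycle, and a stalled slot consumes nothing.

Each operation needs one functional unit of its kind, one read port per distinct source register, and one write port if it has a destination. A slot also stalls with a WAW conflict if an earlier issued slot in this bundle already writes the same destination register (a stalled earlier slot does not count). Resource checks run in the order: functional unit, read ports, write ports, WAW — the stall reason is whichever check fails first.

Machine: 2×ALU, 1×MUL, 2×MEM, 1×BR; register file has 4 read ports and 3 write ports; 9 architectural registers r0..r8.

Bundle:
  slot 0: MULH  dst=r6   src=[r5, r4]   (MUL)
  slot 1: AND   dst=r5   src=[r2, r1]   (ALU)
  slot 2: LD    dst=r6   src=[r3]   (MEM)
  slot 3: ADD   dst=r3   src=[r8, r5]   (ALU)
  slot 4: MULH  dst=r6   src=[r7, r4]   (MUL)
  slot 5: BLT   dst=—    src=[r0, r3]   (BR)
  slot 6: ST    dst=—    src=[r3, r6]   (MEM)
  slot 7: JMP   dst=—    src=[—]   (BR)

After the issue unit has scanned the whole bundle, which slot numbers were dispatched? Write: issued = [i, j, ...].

#0 MUL src=r5,r4 dispatched  <A:2 Mu:0 Ld:2 B:1 rd:2 wr:2>
#1 ALU src=r2,r1 dispatched  <A:1 Mu:0 Ld:2 B:1 rd:0 wr:1>
#2 MEM src=r3 held:RD_PORT  <A:1 Mu:0 Ld:2 B:1 rd:0 wr:1>
#3 ALU src=r8,r5 held:RD_PORT  <A:1 Mu:0 Ld:2 B:1 rd:0 wr:1>
#4 MUL src=r7,r4 held:FU  <A:1 Mu:0 Ld:2 B:1 rd:0 wr:1>
#5 BR src=r0,r3 held:RD_PORT  <A:1 Mu:0 Ld:2 B:1 rd:0 wr:1>
#6 MEM src=r3,r6 held:RD_PORT  <A:1 Mu:0 Ld:2 B:1 rd:0 wr:1>
#7 BR src=- dispatched  <A:1 Mu:0 Ld:2 B:0 rd:0 wr:1>

issued = [0, 1, 7]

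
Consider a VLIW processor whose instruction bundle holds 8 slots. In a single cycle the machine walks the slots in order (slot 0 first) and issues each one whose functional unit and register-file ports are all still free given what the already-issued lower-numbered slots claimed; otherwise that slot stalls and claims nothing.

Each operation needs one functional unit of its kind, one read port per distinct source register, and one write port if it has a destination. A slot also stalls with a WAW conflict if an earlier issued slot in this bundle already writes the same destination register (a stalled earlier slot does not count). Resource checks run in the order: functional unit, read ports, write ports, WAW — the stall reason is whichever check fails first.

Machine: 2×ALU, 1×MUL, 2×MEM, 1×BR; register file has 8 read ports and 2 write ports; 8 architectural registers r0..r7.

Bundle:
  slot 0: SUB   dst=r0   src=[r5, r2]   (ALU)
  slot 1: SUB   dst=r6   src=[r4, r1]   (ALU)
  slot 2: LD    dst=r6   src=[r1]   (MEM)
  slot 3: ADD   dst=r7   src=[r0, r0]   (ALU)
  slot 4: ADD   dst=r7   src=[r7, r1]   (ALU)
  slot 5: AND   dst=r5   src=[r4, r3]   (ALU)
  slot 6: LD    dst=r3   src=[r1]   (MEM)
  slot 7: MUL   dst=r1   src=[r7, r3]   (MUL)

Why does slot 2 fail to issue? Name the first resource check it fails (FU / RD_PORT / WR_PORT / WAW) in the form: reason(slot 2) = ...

(0) want 1×ALU +2rd +1wr — yes → AL1|MU1|ME2|BR1|rd6|wr1
(1) want 1×ALU +2rd +1wr — yes → AL0|MU1|ME2|BR1|rd4|wr0
(2) want 1×MEM +1rd +1wr — WR_PORT → AL0|MU1|ME2|BR1|rd4|wr0
(3) want 1×ALU +1rd +1wr — FU → AL0|MU1|ME2|BR1|rd4|wr0
(4) want 1×ALU +2rd +1wr — FU → AL0|MU1|ME2|BR1|rd4|wr0
(5) want 1×ALU +2rd +1wr — FU → AL0|MU1|ME2|BR1|rd4|wr0
(6) want 1×MEM +1rd +1wr — WR_PORT → AL0|MU1|ME2|BR1|rd4|wr0
(7) want 1×MUL +2rd +1wr — WR_PORT → AL0|MU1|ME2|BR1|rd4|wr0

reason(slot 2) = WR_PORT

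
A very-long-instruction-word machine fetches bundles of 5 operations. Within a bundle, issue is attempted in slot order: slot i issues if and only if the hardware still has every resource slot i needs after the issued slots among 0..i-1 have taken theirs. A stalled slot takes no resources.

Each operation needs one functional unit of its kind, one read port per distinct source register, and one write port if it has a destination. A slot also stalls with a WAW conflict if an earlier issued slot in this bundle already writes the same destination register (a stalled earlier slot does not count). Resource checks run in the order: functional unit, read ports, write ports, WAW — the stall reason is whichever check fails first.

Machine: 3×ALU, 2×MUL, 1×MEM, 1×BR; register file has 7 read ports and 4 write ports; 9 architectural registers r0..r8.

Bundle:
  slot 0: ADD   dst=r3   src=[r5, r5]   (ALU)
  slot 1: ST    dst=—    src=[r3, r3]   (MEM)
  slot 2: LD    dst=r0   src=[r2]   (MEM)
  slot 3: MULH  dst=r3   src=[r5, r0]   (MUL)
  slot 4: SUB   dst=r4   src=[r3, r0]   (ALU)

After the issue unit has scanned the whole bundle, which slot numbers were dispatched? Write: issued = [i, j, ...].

slot 0 (ALU): ISSUE — free A2,Mu2,Ld1,B1 rp6 wp3
slot 1 (MEM): ISSUE — free A2,Mu2,Ld0,B1 rp5 wp3
slot 2 (MEM): stall FU — free A2,Mu2,Ld0,B1 rp5 wp3
slot 3 (MUL): stall WAW — free A2,Mu2,Ld0,B1 rp5 wp3
slot 4 (ALU): ISSUE — free A1,Mu2,Ld0,B1 rp3 wp2

issued = [0, 1, 4]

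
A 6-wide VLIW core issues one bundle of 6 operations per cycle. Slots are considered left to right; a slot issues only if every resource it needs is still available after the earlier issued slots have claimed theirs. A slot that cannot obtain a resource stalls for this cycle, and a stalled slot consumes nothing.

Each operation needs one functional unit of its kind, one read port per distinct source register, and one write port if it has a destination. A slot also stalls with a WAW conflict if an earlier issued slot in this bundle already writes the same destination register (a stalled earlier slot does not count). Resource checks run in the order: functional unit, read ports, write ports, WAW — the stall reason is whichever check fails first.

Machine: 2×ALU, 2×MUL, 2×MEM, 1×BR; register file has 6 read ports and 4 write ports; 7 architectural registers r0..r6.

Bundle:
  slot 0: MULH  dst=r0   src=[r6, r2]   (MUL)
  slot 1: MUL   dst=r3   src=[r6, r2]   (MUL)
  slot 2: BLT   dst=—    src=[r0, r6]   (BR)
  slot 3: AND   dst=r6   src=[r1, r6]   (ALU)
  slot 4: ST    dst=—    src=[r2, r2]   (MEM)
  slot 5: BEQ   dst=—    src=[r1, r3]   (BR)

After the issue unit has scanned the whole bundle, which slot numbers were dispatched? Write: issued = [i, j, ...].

issued = [0, 1, 2]

#0 MUL src=r6,r2 dispatched  <A:2 Mu:1 Ld:2 B:1 rd:4 wr:3>
#1 MUL src=r6,r2 dispatched  <A:2 Mu:0 Ld:2 B:1 rd:2 wr:2>
#2 BR src=r0,r6 dispatched  <A:2 Mu:0 Ld:2 B:0 rd:0 wr:2>
#3 ALU src=r1,r6 held:RD_PORT  <A:2 Mu:0 Ld:2 B:0 rd:0 wr:2>
#4 MEM src=r2,r2 held:RD_PORT  <A:2 Mu:0 Ld:2 B:0 rd:0 wr:2>
#5 BR src=r1,r3 held:FU  <A:2 Mu:0 Ld:2 B:0 rd:0 wr:2>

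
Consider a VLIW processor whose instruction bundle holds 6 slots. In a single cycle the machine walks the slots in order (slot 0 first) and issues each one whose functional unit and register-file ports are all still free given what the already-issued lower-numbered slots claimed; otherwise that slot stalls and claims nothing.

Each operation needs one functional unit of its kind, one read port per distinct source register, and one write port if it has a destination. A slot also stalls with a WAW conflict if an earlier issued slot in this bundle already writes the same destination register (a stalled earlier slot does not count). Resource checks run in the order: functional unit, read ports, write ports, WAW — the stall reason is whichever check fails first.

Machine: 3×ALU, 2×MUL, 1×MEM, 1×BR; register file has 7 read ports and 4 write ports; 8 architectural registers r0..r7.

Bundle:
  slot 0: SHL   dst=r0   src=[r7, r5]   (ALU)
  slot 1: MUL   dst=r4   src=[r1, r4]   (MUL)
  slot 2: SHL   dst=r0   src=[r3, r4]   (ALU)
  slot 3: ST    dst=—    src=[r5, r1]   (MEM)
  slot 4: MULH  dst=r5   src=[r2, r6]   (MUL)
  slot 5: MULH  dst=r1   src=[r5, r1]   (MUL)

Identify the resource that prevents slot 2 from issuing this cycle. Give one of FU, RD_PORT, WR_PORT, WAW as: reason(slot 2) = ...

  0. ALU→r0 ⇒ go  {2A/2Mu/1Ld/1B | 5r 3w}
  1. MUL→r4 ⇒ go  {2A/1Mu/1Ld/1B | 3r 2w}
  2. ALU→r0 ⇒ no(WAW)  {2A/1Mu/1Ld/1B | 3r 2w}
  3. MEM ⇒ go  {2A/1Mu/0Ld/1B | 1r 2w}
  4. MUL→r5 ⇒ no(RD_PORT)  {2A/1Mu/0Ld/1B | 1r 2w}
  5. MUL→r1 ⇒ no(RD_PORT)  {2A/1Mu/0Ld/1B | 1r 2w}

reason(slot 2) = WAW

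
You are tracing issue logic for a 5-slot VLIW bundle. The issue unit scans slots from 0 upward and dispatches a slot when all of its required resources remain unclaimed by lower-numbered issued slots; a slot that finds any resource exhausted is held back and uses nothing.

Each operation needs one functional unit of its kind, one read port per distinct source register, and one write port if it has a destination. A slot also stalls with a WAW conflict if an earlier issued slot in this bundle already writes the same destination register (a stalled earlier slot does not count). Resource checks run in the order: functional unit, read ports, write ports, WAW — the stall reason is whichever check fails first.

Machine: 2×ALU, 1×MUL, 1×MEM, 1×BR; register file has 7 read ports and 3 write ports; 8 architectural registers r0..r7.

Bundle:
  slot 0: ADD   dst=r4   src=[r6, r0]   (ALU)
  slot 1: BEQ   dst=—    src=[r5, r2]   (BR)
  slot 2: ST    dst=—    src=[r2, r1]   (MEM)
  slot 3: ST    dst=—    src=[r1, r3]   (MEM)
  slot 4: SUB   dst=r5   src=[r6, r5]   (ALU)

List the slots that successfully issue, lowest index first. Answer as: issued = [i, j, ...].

[0] ALU needs rd=2 wr=1: ok; after: ALU=1 MUL=1 MEM=1 BR=1, R=5, W=2
[1] BR needs rd=2 wr=0: ok; after: ALU=1 MUL=1 MEM=1 BR=0, R=3, W=2
[2] MEM needs rd=2 wr=0: ok; after: ALU=1 MUL=1 MEM=0 BR=0, R=1, W=2
[3] MEM needs rd=2 wr=0: FU; after: ALU=1 MUL=1 MEM=0 BR=0, R=1, W=2
[4] ALU needs rd=2 wr=1: RD_PORT; after: ALU=1 MUL=1 MEM=0 BR=0, R=1, W=2

issued = [0, 1, 2]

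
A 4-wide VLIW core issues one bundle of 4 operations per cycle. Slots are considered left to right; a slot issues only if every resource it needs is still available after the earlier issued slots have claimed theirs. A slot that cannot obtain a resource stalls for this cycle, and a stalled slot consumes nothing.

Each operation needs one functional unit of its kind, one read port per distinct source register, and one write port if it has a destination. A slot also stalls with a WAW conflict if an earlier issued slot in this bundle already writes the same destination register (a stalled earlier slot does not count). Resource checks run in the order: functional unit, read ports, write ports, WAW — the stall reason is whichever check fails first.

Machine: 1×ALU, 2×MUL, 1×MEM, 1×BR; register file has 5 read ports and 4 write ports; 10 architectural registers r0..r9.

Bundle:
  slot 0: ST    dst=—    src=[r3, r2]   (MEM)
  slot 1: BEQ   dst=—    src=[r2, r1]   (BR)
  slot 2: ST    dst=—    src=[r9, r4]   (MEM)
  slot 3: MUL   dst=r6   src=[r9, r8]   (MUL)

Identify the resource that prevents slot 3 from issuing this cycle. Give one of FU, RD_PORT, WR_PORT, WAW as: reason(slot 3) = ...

  0. MEM ⇒ go  {1A/2Mu/0Ld/1B | 3r 4w}
  1. BR ⇒ go  {1A/2Mu/0Ld/0B | 1r 4w}
  2. MEM ⇒ no(FU)  {1A/2Mu/0Ld/0B | 1r 4w}
  3. MUL→r6 ⇒ no(RD_PORT)  {1A/2Mu/0Ld/0B | 1r 4w}

reason(slot 3) = RD_PORT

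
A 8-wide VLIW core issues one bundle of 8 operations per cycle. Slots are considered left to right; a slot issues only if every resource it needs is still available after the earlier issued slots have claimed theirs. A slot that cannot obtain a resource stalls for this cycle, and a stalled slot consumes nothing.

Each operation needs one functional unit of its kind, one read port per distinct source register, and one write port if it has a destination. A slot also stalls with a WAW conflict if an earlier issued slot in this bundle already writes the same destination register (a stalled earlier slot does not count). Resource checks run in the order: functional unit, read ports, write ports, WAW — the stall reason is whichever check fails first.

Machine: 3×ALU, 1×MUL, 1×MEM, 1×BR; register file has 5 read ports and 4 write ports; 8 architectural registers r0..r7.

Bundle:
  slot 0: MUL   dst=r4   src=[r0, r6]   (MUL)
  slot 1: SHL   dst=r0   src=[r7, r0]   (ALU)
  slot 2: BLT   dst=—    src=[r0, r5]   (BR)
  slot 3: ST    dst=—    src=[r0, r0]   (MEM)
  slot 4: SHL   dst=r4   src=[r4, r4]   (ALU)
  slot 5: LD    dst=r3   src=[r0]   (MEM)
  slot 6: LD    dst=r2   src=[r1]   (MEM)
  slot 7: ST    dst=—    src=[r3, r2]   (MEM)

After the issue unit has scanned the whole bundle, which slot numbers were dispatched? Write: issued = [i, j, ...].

issued = [0, 1, 3]

  0. MUL→r4 ⇒ go  {3A/0Mu/1Ld/1B | 3r 3w}
  1. ALU→r0 ⇒ go  {2A/0Mu/1Ld/1B | 1r 2w}
  2. BR ⇒ no(RD_PORT)  {2A/0Mu/1Ld/1B | 1r 2w}
  3. MEM ⇒ go  {2A/0Mu/0Ld/1B | 0r 2w}
  4. ALU→r4 ⇒ no(RD_PORT)  {2A/0Mu/0Ld/1B | 0r 2w}
  5. MEM→r3 ⇒ no(FU)  {2A/0Mu/0Ld/1B | 0r 2w}
  6. MEM→r2 ⇒ no(FU)  {2A/0Mu/0Ld/1B | 0r 2w}
  7. MEM ⇒ no(FU)  {2A/0Mu/0Ld/1B | 0r 2w}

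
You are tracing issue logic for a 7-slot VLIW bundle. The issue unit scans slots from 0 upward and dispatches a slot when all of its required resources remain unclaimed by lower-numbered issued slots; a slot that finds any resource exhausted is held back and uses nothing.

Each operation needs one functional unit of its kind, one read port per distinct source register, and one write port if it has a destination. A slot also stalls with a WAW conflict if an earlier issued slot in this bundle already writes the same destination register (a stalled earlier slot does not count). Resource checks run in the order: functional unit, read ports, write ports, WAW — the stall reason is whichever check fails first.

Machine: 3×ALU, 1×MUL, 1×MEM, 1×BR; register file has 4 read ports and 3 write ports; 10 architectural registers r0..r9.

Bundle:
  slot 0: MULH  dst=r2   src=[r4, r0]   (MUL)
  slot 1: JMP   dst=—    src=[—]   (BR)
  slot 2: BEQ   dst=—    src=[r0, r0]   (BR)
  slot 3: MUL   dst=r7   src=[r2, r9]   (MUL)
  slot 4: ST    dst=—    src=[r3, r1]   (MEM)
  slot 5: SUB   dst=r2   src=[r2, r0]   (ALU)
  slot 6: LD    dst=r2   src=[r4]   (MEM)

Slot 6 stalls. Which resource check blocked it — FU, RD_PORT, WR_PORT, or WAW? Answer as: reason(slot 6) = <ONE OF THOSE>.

#0 MUL src=r4,r0 dispatched  <A:3 Mu:0 Ld:1 B:1 rd:2 wr:2>
#1 BR src=- dispatched  <A:3 Mu:0 Ld:1 B:0 rd:2 wr:2>
#2 BR src=r0,r0 held:FU  <A:3 Mu:0 Ld:1 B:0 rd:2 wr:2>
#3 MUL src=r2,r9 held:FU  <A:3 Mu:0 Ld:1 B:0 rd:2 wr:2>
#4 MEM src=r3,r1 dispatched  <A:3 Mu:0 Ld:0 B:0 rd:0 wr:2>
#5 ALU src=r2,r0 held:RD_PORT  <A:3 Mu:0 Ld:0 B:0 rd:0 wr:2>
#6 MEM src=r4 held:FU  <A:3 Mu:0 Ld:0 B:0 rd:0 wr:2>

reason(slot 6) = FU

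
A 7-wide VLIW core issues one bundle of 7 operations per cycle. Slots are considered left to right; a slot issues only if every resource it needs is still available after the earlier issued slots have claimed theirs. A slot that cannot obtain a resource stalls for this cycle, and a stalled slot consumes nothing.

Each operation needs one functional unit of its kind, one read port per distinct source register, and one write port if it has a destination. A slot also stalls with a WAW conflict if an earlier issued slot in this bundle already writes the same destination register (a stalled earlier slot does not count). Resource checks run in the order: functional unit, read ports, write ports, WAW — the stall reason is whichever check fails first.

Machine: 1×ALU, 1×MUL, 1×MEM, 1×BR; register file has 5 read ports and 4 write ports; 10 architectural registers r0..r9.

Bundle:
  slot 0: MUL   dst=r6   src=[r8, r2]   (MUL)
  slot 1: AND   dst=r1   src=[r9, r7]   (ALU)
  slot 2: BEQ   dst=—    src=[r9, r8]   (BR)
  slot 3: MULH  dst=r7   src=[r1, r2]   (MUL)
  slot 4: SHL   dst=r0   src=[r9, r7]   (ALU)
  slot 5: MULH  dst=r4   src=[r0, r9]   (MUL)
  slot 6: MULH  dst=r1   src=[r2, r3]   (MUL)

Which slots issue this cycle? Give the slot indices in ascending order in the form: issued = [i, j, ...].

issued = [0, 1]

(0) want 1×MUL +2rd +1wr — yes → AL1|MU0|ME1|BR1|rd3|wr3
(1) want 1×ALU +2rd +1wr — yes → AL0|MU0|ME1|BR1|rd1|wr2
(2) want 1×BR +2rd +0wr — RD_PORT → AL0|MU0|ME1|BR1|rd1|wr2
(3) want 1×MUL +2rd +1wr — FU → AL0|MU0|ME1|BR1|rd1|wr2
(4) want 1×ALU +2rd +1wr — FU → AL0|MU0|ME1|BR1|rd1|wr2
(5) want 1×MUL +2rd +1wr — FU → AL0|MU0|ME1|BR1|rd1|wr2
(6) want 1×MUL +2rd +1wr — FU → AL0|MU0|ME1|BR1|rd1|wr2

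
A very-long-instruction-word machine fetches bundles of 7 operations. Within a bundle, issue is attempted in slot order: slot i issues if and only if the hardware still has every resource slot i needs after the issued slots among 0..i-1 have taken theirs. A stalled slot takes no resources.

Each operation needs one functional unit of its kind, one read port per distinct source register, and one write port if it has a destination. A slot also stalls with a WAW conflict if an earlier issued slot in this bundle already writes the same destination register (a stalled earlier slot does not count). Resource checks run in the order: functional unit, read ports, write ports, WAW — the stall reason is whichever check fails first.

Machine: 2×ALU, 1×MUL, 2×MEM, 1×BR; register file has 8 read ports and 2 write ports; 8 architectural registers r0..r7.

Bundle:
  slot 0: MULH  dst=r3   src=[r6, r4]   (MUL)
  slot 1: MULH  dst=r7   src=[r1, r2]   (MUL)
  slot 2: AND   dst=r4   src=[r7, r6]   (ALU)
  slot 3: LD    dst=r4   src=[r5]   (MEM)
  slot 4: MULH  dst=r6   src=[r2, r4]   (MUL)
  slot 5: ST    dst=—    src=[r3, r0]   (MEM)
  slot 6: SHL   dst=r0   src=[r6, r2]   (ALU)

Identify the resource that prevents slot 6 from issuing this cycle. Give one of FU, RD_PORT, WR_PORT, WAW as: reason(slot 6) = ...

reason(slot 6) = WR_PORT

[0] MUL needs rd=2 wr=1: ok; after: ALU=2 MUL=0 MEM=2 BR=1, R=6, W=1
[1] MUL needs rd=2 wr=1: FU; after: ALU=2 MUL=0 MEM=2 BR=1, R=6, W=1
[2] ALU needs rd=2 wr=1: ok; after: ALU=1 MUL=0 MEM=2 BR=1, R=4, W=0
[3] MEM needs rd=1 wr=1: WR_PORT; after: ALU=1 MUL=0 MEM=2 BR=1, R=4, W=0
[4] MUL needs rd=2 wr=1: FU; after: ALU=1 MUL=0 MEM=2 BR=1, R=4, W=0
[5] MEM needs rd=2 wr=0: ok; after: ALU=1 MUL=0 MEM=1 BR=1, R=2, W=0
[6] ALU needs rd=2 wr=1: WR_PORT; after: ALU=1 MUL=0 MEM=1 BR=1, R=2, W=0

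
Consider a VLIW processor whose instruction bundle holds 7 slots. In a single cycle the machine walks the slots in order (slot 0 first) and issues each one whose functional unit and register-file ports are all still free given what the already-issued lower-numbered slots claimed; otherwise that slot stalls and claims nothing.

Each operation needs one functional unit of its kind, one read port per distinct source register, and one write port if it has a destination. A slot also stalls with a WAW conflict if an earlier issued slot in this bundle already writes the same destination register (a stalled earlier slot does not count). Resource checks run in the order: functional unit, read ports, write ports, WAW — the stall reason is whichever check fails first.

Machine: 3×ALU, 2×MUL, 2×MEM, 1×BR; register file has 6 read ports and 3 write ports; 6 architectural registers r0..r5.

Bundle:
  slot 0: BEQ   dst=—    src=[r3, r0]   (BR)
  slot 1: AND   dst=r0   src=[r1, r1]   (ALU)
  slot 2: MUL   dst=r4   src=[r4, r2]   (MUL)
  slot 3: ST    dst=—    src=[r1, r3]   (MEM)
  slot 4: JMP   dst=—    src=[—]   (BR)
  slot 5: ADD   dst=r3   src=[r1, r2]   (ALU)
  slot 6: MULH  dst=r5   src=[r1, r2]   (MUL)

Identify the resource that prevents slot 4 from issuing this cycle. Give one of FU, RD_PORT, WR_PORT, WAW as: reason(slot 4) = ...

slot 0 (BR): ISSUE — free A3,Mu2,Ld2,B0 rp4 wp3
slot 1 (ALU): ISSUE — free A2,Mu2,Ld2,B0 rp3 wp2
slot 2 (MUL): ISSUE — free A2,Mu1,Ld2,B0 rp1 wp1
slot 3 (MEM): stall RD_PORT — free A2,Mu1,Ld2,B0 rp1 wp1
slot 4 (BR): stall FU — free A2,Mu1,Ld2,B0 rp1 wp1
slot 5 (ALU): stall RD_PORT — free A2,Mu1,Ld2,B0 rp1 wp1
slot 6 (MUL): stall RD_PORT — free A2,Mu1,Ld2,B0 rp1 wp1

reason(slot 4) = FU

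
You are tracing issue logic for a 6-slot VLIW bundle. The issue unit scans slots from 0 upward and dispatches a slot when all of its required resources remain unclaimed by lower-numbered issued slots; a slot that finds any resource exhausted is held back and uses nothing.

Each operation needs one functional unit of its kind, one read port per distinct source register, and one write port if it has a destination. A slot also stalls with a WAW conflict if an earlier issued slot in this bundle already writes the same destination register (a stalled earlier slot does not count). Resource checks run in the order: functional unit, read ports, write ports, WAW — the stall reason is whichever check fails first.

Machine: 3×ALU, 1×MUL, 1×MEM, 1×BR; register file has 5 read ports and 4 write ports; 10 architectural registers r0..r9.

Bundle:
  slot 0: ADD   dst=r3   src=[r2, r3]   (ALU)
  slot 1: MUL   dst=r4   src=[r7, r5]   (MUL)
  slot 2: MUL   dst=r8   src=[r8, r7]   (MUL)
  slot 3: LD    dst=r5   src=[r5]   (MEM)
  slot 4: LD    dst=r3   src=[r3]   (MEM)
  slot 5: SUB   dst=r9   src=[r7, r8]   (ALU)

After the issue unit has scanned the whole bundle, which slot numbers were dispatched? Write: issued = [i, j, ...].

issued = [0, 1, 3]

[0] ALU needs rd=2 wr=1: ok; after: ALU=2 MUL=1 MEM=1 BR=1, R=3, W=3
[1] MUL needs rd=2 wr=1: ok; after: ALU=2 MUL=0 MEM=1 BR=1, R=1, W=2
[2] MUL needs rd=2 wr=1: FU; after: ALU=2 MUL=0 MEM=1 BR=1, R=1, W=2
[3] MEM needs rd=1 wr=1: ok; after: ALU=2 MUL=0 MEM=0 BR=1, R=0, W=1
[4] MEM needs rd=1 wr=1: FU; after: ALU=2 MUL=0 MEM=0 BR=1, R=0, W=1
[5] ALU needs rd=2 wr=1: RD_PORT; after: ALU=2 MUL=0 MEM=0 BR=1, R=0, W=1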